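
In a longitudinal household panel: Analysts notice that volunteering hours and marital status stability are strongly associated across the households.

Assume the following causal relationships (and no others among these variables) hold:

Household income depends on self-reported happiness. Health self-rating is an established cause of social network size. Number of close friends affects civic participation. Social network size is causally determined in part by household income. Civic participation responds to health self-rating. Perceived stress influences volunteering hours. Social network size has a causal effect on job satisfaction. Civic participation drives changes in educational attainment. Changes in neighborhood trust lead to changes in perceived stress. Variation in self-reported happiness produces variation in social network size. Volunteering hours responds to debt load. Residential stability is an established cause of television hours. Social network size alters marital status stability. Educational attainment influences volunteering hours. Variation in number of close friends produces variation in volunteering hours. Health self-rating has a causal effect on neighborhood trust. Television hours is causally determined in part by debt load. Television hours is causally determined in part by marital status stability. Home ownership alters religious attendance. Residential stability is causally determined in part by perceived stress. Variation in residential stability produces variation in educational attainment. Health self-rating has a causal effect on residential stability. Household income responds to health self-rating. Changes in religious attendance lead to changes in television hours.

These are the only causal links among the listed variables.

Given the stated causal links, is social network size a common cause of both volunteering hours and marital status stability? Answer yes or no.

Social network size has no stated causal path to volunteering hours. A confounder must cause both variables, so social network size does not qualify.

no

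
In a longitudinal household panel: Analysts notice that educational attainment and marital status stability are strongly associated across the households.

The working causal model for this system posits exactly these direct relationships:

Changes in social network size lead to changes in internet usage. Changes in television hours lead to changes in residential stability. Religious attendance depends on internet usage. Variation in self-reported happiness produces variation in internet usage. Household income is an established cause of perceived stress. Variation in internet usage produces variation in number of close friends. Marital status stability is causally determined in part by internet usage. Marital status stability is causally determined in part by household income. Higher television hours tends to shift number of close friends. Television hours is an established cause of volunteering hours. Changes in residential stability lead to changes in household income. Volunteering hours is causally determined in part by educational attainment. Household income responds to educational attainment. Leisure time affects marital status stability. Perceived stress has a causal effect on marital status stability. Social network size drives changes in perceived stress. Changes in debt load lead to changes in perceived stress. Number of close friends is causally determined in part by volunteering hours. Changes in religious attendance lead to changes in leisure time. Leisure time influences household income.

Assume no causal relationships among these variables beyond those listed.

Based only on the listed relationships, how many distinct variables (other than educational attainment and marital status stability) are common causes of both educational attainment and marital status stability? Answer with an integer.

0

No listed variable has a causal path to both educational attainment and marital status stability, so there are no common causes.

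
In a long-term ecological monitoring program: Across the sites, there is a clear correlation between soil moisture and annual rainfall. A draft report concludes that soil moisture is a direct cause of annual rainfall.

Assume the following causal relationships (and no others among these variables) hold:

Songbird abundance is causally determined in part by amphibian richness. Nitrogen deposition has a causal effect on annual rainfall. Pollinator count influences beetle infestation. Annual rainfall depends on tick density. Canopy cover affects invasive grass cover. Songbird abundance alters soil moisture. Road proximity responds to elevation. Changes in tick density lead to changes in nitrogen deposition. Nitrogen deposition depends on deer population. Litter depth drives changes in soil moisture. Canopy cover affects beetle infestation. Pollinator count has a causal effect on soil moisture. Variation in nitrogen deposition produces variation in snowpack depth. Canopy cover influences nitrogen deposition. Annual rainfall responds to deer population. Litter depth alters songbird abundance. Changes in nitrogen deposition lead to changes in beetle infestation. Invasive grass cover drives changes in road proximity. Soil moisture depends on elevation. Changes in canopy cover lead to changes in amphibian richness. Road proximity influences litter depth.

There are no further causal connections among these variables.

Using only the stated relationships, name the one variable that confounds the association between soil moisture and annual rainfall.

Canopy cover has a causal path to soil moisture (canopy cover → amphibian richness → songbird abundance → soil moisture) and a separate causal path to annual rainfall (canopy cover → nitrogen deposition → annual rainfall), so it is a common cause of both.
No stated relationship gives soil moisture a causal route to annual rainfall, so the correlation is explained by the shared upstream cause rather than a direct effect.

canopy cover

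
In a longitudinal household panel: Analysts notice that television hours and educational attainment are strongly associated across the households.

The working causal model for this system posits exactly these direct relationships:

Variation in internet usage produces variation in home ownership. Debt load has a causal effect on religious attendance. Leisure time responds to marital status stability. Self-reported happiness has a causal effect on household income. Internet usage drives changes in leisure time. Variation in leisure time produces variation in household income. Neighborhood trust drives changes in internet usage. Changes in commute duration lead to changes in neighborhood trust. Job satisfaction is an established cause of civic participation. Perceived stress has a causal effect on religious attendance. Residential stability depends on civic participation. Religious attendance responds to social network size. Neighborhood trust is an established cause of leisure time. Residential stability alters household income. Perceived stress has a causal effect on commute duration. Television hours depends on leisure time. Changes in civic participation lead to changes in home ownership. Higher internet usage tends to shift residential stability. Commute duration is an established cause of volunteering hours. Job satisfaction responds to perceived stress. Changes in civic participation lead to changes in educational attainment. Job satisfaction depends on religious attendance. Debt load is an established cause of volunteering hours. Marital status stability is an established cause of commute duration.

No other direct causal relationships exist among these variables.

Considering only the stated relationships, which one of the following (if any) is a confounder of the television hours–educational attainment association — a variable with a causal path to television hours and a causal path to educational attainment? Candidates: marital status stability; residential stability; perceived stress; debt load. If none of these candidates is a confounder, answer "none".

perceived stress

Perceived stress causes television hours (perceived stress → commute duration → neighborhood trust → leisure time → television hours) and also causes educational attainment (perceived stress → job satisfaction → civic participation → educational attainment); it is a common cause of both.
Each of the other candidates lacks a causal path to at least one of television hours and educational attainment, so they do not confound the relationship.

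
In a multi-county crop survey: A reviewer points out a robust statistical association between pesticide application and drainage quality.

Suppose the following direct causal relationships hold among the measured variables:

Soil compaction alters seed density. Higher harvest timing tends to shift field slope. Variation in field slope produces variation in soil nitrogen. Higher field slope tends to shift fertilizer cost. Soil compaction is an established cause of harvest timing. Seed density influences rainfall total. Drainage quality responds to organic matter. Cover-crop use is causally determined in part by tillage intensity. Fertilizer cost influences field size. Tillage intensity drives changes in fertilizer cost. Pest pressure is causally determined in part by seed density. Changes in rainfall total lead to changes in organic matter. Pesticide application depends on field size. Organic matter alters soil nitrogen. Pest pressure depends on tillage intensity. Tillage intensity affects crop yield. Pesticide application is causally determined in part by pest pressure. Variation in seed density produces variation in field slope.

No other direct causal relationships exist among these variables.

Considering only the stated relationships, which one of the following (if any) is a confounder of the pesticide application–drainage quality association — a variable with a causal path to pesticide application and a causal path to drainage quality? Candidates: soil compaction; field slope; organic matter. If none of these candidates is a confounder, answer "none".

Soil compaction causes pesticide application (soil compaction → seed density → pest pressure → pesticide application) and also causes drainage quality (soil compaction → seed density → rainfall total → organic matter → drainage quality); it is a common cause of both.
Each of the other candidates lacks a causal path to at least one of pesticide application and drainage quality, so they do not confound the relationship.

soil compaction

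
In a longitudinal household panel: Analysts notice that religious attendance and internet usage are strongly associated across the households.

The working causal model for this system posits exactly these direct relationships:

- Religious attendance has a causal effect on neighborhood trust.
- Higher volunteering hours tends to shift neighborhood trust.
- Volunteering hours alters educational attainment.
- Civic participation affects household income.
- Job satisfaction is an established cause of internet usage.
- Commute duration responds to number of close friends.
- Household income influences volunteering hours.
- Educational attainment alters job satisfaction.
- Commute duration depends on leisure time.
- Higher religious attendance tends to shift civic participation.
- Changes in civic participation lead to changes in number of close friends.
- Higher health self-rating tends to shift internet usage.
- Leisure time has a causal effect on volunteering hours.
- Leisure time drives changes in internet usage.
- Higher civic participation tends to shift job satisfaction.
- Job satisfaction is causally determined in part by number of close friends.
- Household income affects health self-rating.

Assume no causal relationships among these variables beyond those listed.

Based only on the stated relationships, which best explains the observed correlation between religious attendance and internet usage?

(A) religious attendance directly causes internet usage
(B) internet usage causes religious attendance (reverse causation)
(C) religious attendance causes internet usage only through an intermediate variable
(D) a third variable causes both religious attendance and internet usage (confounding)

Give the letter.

C

Religious attendance reaches internet usage through religious attendance → civic participation → job satisfaction → internet usage — an indirect causal chain with no direct religious attendance → internet usage link. No variable causes both religious attendance and internet usage, so confounding is ruled out; the effect is mediated.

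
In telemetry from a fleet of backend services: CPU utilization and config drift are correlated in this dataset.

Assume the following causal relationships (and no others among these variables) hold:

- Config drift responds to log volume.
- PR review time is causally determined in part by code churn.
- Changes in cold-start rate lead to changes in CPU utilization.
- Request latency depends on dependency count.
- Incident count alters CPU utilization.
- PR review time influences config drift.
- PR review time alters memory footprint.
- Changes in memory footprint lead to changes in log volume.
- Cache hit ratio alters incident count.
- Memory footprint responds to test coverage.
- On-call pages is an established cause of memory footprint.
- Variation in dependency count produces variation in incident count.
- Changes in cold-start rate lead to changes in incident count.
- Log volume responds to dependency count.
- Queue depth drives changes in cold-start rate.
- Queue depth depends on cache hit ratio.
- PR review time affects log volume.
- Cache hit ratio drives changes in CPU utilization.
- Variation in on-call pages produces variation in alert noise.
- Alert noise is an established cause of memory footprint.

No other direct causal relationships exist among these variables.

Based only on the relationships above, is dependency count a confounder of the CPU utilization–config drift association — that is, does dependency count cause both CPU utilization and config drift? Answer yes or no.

yes

Dependency count has a causal path to CPU utilization (dependency count → incident count → CPU utilization) and to config drift (dependency count → log volume → config drift), so it is a common cause of both — a confounder.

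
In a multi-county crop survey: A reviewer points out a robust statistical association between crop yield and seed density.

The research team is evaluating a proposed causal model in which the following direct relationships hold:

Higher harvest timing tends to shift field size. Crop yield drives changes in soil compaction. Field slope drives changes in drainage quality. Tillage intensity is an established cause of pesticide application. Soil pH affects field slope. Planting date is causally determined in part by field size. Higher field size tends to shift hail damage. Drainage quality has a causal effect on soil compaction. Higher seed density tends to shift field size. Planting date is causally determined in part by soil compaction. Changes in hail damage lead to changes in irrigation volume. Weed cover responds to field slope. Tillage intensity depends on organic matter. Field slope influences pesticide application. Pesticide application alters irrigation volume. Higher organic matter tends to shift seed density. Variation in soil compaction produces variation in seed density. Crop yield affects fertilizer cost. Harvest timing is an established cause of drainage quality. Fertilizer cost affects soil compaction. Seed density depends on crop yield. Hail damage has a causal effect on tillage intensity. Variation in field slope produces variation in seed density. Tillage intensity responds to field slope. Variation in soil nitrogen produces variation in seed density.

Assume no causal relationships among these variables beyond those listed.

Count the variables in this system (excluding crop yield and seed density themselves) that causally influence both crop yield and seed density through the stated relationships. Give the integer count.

No listed variable has a causal path to both crop yield and seed density, so there are no common causes.

0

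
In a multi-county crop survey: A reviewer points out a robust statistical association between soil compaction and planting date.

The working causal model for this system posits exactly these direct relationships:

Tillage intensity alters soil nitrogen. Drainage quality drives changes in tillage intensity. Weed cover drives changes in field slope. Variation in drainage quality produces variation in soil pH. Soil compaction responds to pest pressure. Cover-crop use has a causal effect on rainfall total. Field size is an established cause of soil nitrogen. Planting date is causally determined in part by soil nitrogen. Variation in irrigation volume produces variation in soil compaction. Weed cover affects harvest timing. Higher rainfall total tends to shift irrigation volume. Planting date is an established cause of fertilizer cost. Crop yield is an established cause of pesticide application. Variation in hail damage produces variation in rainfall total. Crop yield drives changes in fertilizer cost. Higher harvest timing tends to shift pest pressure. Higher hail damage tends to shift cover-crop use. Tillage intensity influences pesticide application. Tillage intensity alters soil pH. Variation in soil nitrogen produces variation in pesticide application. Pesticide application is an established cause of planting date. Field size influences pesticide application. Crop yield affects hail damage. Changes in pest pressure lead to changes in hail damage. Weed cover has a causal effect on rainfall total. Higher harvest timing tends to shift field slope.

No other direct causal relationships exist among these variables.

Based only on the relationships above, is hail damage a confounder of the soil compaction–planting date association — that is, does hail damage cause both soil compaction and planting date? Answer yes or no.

Hail damage has no stated causal path to planting date. A confounder must cause both variables, so hail damage does not qualify.

no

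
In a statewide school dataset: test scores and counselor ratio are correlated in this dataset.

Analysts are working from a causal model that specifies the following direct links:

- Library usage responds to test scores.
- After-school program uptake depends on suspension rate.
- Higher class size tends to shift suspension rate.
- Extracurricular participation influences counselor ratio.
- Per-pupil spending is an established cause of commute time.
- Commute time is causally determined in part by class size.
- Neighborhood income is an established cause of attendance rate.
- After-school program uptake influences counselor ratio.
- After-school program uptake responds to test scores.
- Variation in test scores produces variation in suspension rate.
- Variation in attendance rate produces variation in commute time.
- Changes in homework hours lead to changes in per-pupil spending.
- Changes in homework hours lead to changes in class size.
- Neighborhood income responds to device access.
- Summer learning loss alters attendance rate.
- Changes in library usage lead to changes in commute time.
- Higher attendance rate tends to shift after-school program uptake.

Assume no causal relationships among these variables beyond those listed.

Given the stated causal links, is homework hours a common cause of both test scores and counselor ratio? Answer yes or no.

Homework hours has no stated causal path to test scores. A confounder must cause both variables, so homework hours does not qualify.

no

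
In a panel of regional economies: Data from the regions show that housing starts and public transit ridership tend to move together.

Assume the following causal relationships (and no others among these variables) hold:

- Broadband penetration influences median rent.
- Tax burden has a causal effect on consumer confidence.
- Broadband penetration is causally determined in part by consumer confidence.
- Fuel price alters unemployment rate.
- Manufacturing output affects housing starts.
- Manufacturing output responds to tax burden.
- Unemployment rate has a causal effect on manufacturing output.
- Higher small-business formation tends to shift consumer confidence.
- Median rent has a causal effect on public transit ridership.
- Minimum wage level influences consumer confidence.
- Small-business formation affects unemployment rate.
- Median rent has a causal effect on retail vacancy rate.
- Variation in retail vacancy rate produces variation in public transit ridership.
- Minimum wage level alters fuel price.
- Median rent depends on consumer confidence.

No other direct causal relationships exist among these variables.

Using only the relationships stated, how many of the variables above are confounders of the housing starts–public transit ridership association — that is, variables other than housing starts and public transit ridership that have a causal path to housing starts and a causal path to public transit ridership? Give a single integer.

The common causes are: minimum wage level (to housing starts via minimum wage level → fuel price → unemployment rate → manufacturing output → housing starts; to public transit ridership via minimum wage level → consumer confidence → median rent → public transit ridership); small-business formation (to housing starts via small-business formation → unemployment rate → manufacturing output → housing starts; to public transit ridership via small-business formation → consumer confidence → median rent → public transit ridership); tax burden (to housing starts via tax burden → manufacturing output → housing starts; to public transit ridership via tax burden → consumer confidence → median rent → public transit ridership).
Every other variable lacks a causal path to at least one of housing starts and public transit ridership.

3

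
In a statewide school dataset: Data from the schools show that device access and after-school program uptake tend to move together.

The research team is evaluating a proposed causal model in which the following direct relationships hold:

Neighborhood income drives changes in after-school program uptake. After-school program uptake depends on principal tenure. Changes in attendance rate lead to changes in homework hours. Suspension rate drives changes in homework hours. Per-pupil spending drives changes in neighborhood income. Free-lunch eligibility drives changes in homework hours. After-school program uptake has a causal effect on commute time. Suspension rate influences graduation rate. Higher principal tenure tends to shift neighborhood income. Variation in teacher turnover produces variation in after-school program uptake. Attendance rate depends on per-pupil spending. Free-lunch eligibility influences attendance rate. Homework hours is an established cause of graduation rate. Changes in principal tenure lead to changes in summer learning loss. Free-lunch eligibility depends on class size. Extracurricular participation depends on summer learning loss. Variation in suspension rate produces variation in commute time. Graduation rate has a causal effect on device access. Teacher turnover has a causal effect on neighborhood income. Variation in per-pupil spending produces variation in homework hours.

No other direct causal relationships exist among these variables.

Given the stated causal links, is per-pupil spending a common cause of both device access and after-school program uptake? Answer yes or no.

yes

Per-pupil spending has a causal path to device access (per-pupil spending → homework hours → graduation rate → device access) and to after-school program uptake (per-pupil spending → neighborhood income → after-school program uptake), so it is a common cause of both — a confounder.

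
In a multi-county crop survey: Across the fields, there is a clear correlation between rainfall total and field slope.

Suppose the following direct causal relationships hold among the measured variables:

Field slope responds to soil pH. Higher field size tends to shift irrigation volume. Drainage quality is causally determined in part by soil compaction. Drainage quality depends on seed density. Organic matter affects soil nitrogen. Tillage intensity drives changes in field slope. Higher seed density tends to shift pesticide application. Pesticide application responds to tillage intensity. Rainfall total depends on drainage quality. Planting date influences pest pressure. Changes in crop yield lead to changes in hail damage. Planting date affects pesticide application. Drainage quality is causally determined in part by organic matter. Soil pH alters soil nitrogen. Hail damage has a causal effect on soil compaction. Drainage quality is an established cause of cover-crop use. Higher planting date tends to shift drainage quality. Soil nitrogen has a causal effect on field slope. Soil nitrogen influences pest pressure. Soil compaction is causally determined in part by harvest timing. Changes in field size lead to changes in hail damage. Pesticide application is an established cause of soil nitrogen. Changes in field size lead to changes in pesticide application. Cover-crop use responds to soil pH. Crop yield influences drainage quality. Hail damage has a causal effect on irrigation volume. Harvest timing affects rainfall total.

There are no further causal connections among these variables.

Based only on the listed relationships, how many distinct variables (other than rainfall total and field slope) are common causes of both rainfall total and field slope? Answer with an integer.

The common causes are: field size (to rainfall total via field size → hail damage → soil compaction → drainage quality → rainfall total; to field slope via field size → pesticide application → soil nitrogen → field slope); organic matter (to rainfall total via organic matter → drainage quality → rainfall total; to field slope via organic matter → soil nitrogen → field slope); planting date (to rainfall total via planting date → drainage quality → rainfall total; to field slope via planting date → pesticide application → soil nitrogen → field slope); seed density (to rainfall total via seed density → drainage quality → rainfall total; to field slope via seed density → pesticide application → soil nitrogen → field slope).
Every other variable lacks a causal path to at least one of rainfall total and field slope.

4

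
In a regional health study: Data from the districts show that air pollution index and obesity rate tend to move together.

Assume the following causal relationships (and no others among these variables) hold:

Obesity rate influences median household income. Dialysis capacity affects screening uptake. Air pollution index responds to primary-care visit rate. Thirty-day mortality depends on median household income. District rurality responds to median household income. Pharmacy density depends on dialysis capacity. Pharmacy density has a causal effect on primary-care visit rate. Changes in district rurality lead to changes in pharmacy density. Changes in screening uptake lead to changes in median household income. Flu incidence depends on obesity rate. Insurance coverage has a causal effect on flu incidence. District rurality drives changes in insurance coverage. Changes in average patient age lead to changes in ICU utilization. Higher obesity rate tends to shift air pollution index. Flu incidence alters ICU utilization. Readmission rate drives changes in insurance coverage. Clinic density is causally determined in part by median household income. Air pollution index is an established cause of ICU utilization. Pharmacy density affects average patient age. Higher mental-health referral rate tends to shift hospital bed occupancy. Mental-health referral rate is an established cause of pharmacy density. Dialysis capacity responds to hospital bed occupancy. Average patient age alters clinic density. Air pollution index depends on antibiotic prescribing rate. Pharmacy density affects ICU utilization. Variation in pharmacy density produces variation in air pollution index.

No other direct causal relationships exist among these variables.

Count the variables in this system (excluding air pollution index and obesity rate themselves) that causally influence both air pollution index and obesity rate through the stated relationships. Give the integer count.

No listed variable has a causal path to both air pollution index and obesity rate, so there are no common causes.

0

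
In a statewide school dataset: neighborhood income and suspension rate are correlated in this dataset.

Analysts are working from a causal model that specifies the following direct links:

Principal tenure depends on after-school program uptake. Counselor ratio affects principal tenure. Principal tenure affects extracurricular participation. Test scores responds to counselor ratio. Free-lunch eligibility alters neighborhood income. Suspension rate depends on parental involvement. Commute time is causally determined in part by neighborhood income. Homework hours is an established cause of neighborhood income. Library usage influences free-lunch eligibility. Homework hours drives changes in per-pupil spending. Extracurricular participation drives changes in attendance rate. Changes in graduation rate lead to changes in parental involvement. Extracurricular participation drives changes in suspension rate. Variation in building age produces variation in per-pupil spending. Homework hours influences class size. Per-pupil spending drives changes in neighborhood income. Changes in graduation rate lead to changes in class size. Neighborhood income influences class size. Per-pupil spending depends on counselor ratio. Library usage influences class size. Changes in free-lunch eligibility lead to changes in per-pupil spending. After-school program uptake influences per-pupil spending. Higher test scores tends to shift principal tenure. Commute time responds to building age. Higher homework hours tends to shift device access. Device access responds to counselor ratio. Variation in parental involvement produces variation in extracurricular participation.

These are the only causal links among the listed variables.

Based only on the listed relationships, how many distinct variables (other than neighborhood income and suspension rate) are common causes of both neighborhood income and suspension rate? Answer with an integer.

The common causes are: after-school program uptake (to neighborhood income via after-school program uptake → per-pupil spending → neighborhood income; to suspension rate via after-school program uptake → principal tenure → extracurricular participation → suspension rate); counselor ratio (to neighborhood income via counselor ratio → per-pupil spending → neighborhood income; to suspension rate via counselor ratio → principal tenure → extracurricular participation → suspension rate).
Every other variable lacks a causal path to at least one of neighborhood income and suspension rate.

2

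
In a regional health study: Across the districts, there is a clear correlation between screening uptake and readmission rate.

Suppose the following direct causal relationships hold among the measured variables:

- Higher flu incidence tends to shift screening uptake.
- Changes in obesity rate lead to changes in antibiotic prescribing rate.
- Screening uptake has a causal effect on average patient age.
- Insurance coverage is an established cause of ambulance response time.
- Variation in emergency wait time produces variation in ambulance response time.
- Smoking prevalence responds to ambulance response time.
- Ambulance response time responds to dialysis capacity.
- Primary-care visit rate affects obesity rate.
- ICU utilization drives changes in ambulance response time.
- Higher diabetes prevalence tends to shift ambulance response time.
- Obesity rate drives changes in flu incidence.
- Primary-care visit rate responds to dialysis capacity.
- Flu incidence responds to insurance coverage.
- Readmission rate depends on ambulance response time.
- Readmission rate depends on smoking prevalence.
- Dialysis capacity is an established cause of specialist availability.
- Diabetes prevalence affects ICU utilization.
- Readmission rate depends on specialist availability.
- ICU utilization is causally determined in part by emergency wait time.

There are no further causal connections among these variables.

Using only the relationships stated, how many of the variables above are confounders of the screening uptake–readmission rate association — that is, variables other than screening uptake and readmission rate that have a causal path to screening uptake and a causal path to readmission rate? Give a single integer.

2

The common causes are: dialysis capacity (to screening uptake via dialysis capacity → primary-care visit rate → obesity rate → flu incidence → screening uptake; to readmission rate via dialysis capacity → ambulance response time → readmission rate); insurance coverage (to screening uptake via insurance coverage → flu incidence → screening uptake; to readmission rate via insurance coverage → ambulance response time → readmission rate).
Every other variable lacks a causal path to at least one of screening uptake and readmission rate.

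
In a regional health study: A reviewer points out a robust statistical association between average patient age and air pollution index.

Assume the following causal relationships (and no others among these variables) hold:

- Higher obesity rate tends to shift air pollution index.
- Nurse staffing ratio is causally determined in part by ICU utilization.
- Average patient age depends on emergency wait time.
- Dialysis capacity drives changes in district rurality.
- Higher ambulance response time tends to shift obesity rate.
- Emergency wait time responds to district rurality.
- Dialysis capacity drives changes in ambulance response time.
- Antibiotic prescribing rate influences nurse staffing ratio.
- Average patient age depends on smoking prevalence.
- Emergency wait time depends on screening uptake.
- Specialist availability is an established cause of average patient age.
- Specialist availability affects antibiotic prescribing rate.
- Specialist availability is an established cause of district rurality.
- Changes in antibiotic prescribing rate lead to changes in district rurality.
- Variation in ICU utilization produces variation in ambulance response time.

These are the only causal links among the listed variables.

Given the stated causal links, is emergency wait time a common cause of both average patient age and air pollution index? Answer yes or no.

no

Emergency wait time has no stated causal path to air pollution index. A confounder must cause both variables, so emergency wait time does not qualify.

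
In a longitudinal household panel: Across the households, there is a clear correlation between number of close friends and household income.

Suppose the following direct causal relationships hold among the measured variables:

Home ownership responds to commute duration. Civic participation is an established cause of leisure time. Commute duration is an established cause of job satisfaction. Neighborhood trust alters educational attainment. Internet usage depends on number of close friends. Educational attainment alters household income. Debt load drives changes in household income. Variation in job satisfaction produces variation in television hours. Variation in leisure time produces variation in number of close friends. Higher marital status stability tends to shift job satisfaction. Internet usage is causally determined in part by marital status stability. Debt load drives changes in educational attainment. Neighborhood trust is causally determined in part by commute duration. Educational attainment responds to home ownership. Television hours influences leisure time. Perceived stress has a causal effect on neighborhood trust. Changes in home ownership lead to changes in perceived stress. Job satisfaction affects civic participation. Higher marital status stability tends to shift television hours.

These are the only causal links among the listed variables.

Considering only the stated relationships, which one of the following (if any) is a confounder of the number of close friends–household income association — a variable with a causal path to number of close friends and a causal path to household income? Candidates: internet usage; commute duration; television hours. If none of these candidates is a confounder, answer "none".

commute duration

Commute duration causes number of close friends (commute duration → job satisfaction → television hours → leisure time → number of close friends) and also causes household income (commute duration → home ownership → educational attainment → household income); it is a common cause of both.
Each of the other candidates lacks a causal path to at least one of number of close friends and household income, so they do not confound the relationship.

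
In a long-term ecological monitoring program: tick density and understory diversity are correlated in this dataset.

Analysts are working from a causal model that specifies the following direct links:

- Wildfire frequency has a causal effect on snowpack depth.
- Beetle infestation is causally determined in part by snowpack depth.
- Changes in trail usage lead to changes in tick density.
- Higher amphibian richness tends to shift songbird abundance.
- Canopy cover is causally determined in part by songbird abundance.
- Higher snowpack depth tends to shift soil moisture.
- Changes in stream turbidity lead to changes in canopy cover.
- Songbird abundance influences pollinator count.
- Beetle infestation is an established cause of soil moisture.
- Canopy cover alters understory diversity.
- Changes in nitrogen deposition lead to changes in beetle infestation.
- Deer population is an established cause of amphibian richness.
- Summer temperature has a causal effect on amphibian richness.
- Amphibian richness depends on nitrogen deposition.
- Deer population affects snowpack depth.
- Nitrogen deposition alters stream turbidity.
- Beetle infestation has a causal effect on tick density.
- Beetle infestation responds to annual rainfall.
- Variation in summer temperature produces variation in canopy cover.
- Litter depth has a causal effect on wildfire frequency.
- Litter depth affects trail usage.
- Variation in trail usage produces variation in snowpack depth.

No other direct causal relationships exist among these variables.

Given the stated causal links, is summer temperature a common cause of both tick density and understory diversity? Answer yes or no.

Summer temperature has no stated causal path to tick density. A confounder must cause both variables, so summer temperature does not qualify.

no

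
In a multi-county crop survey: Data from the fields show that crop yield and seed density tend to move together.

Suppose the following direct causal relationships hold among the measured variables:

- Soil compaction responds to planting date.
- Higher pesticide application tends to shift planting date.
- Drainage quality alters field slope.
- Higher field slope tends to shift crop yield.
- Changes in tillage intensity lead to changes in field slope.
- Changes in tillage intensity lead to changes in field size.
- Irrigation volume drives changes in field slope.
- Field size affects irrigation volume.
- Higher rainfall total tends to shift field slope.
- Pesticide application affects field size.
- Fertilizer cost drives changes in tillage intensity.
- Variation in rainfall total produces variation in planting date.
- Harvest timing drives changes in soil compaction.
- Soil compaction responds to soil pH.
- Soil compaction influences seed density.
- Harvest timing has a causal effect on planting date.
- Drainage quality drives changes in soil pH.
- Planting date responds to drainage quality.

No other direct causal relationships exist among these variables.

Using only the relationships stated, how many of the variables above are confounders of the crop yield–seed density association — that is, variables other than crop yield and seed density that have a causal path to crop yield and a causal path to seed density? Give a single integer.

3

The common causes are: drainage quality (to crop yield via drainage quality → field slope → crop yield; to seed density via drainage quality → planting date → soil compaction → seed density); pesticide application (to crop yield via pesticide application → field size → irrigation volume → field slope → crop yield; to seed density via pesticide application → planting date → soil compaction → seed density); rainfall total (to crop yield via rainfall total → field slope → crop yield; to seed density via rainfall total → planting date → soil compaction → seed density).
Every other variable lacks a causal path to at least one of crop yield and seed density.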